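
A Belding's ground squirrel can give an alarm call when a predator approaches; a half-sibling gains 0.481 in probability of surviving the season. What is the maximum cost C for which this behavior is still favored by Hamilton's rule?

0.12025

r to a half-sibling = 1/4 (half-sibs share one parent — one path of length 2: r = (1/2)^2 = 1/4).
Hamilton's rule: n·r·B > C, so the trait is favored while C < n·r·B = 1·0.25·0.481 = 0.12025.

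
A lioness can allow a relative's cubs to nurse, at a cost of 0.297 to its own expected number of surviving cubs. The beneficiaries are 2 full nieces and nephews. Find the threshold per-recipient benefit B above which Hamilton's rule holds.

r to a full niece or nephew = 1/4 (full aunt/uncle↔niece/nephew: two paths of length 3 through the shared grandparent pair: r = 2·(1/2)^3 = 1/4).
Hamilton's rule with n recipients of equal r: n·r·B > C, so B > C/(n·r) = 0.297/(2·0.25) = 0.594.

0.594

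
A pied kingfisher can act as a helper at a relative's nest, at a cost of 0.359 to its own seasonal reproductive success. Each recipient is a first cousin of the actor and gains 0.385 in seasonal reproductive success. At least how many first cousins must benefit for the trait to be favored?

r to a first cousin = 0.125 (first cousins share one grandparent pair — two paths of length 4: r = 2·(1/2)^4 = 1/8).
Hamilton's rule: n·r·B > C  ⇒  n > C/(r·B) = 0.359/(0.125·0.385) = 7.46.
The smallest integer exceeding 7.46 is 8.

8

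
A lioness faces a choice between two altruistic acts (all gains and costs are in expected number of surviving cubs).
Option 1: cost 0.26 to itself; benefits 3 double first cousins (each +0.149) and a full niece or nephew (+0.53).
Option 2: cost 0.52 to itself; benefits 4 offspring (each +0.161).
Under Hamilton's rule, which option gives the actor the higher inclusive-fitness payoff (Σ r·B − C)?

Option 1: r to a double first cousin = 0.25.
Option 1: r to a full niece or nephew = 0.25.
Option 1: Σ r·B − C = (3·0.25·0.149 + 1·0.25·0.53) − 0.26 = -0.01575.
Option 2: r to an offspring = 0.5.
Option 2: Σ r·B − C = (4·0.5·0.161) − 0.52 = -0.198.
Option 1 has the higher net inclusive-fitness payoff.

Option 1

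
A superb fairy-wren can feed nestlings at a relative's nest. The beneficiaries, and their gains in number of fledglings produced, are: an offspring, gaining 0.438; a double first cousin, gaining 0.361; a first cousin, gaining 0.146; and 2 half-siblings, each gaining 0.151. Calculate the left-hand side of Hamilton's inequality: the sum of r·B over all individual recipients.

r to an offspring = 0.5 (one parent–offspring link: r = (1/2)^1 = 1/2).
r to a double first cousin = 1/4 (double first cousins share both grandparent pairs — four paths of length 4: r = 4·(1/2)^4 = 1/4).
r to a first cousin = 1/8 (first cousins share one grandparent pair — two paths of length 4: r = 2·(1/2)^4 = 1/8).
r to a half-sibling = 1/4 (half-sibs share one parent — one path of length 2: r = (1/2)^2 = 1/4).
Summing one r·B term per recipient: 1·0.5·0.438 + 1·0.25·0.361 + 1·0.125·0.146 + 2·0.25·0.151 = 0.403.

0.403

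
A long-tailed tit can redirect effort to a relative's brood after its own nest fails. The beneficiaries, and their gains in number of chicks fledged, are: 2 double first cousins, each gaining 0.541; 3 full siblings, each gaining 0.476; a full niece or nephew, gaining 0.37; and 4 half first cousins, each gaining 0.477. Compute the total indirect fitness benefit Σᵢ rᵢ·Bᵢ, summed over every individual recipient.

r to a double first cousin = 1/4 (double first cousins share both grandparent pairs — four paths of length 4: r = 4·(1/2)^4 = 1/4).
r to a full sibling = 1/2 (full sibs share both parents — two paths of length 2: r = 2·(1/2)^2 = 1/2).
r to a full niece or nephew = 1/4 (full aunt/uncle↔niece/nephew: two paths of length 3 through the shared grandparent pair: r = 2·(1/2)^3 = 1/4).
r to a half first cousin = 0.0625 (half first cousins share one grandparent — one path of length 4: r = (1/2)^4 = 1/16).
Summing one r·B term per recipient: 2·0.25·0.541 + 3·0.5·0.476 + 1·0.25·0.37 + 4·0.0625·0.477 = 1.19625.

1.19625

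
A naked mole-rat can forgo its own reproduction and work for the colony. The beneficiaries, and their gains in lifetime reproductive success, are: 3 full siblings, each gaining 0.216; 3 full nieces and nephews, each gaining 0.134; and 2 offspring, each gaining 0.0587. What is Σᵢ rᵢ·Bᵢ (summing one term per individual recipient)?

0.4832

r to a full sibling = 1/2 (full sibs share both parents — two paths of length 2: r = 2·(1/2)^2 = 1/2).
r to a full niece or nephew = 0.25 (full aunt/uncle↔niece/nephew: two paths of length 3 through the shared grandparent pair: r = 2·(1/2)^3 = 1/4).
r to an offspring = 1/2 (one parent–offspring link: r = (1/2)^1 = 1/2).
Summing one r·B term per recipient: 3·0.5·0.216 + 3·0.25·0.134 + 2·0.5·0.0587 = 0.4832.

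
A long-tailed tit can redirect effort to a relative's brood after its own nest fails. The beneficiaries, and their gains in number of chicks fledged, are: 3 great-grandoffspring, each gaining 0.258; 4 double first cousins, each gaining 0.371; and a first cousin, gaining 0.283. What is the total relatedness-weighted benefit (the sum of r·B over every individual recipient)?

r to a great-grandoffspring = 1/8 (three parent–offspring links: r = (1/2)^3 = 1/8).
r to a double first cousin = 0.25 (double first cousins share both grandparent pairs — four paths of length 4: r = 4·(1/2)^4 = 1/4).
r to a first cousin = 0.125 (first cousins share one grandparent pair — two paths of length 4: r = 2·(1/2)^4 = 1/8).
Summing one r·B term per recipient: 3·0.125·0.258 + 4·0.25·0.371 + 1·0.125·0.283 = 0.503125.

0.503125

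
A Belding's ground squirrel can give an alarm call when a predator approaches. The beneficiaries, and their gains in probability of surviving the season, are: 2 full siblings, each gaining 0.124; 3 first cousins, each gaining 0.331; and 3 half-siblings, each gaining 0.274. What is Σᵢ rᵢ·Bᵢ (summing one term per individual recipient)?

0.453625

r to a full sibling = 1/2 (full sibs share both parents — two paths of length 2: r = 2·(1/2)^2 = 1/2).
r to a first cousin = 0.125 (first cousins share one grandparent pair — two paths of length 4: r = 2·(1/2)^4 = 1/8).
r to a half-sibling = 0.25 (half-sibs share one parent — one path of length 2: r = (1/2)^2 = 1/4).
Summing one r·B term per recipient: 2·0.5·0.124 + 3·0.125·0.331 + 3·0.25·0.274 = 0.453625.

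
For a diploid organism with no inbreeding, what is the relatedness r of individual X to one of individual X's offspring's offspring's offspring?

Each parent–offspring link contributes a factor of 1/2, and independent paths through distinct common ancestors add.
Three parent–offspring links: r = (1/2)^3 = 1/8.

0.125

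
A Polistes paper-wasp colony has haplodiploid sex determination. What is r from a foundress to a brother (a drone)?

0.25

Her haploid brother carries none of their father's genes and a random half of their mother's genome; that half matches the maternal half of her own genome with probability 1/2: r = 1/2 · 1/2 = 1/4.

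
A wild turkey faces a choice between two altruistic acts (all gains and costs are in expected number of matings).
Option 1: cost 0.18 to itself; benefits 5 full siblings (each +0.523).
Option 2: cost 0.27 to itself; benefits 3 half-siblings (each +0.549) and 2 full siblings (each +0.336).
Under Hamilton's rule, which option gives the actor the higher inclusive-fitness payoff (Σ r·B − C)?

Option 1: r to a full sibling = 0.5.
Option 1: Σ r·B − C = (5·0.5·0.523) − 0.18 = 1.1275.
Option 2: r to a half-sibling = 0.25.
Option 2: r to a full sibling = 0.5.
Option 2: Σ r·B − C = (3·0.25·0.549 + 2·0.5·0.336) − 0.27 = 0.47775.
Option 1 has the higher net inclusive-fitness payoff.

Option 1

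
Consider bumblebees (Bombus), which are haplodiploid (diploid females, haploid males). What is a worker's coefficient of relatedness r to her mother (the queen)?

One meiotic link between diploid queen and diploid daughter: r = 1/2.

0.5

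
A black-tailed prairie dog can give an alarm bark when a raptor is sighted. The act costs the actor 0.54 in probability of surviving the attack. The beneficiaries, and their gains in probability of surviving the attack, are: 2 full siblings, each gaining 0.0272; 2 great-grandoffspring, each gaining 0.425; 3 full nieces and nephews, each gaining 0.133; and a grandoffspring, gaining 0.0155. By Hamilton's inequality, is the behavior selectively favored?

Hamilton's rule: the trait is favored when the sum of r·B over every recipient exceeds the actor's cost C.
r to a full sibling = 0.5 (full sibs share both parents — two paths of length 2: r = 2·(1/2)^2 = 1/2).
r to a great-grandoffspring = 0.125 (three parent–offspring links: r = (1/2)^3 = 1/8).
r to a full niece or nephew = 0.25 (full aunt/uncle↔niece/nephew: two paths of length 3 through the shared grandparent pair: r = 2·(1/2)^3 = 1/4).
r to a grandoffspring = 0.25 (two parent–offspring links: r = (1/2)^2 = 1/4).
Summing one r·B term per recipient: 2·0.5·0.0272 + 2·0.125·0.425 + 3·0.25·0.133 + 1·0.25·0.0155 = 0.237075.
0.237075 < 0.54: the indirect benefit is less than the cost.

No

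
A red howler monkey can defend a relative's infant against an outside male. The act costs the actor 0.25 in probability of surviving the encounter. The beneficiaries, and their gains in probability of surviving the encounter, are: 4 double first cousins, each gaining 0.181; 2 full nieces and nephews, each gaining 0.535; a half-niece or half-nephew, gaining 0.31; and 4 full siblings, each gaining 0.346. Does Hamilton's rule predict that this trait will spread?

Hamilton's rule: the trait is favored when the sum of r·B over every recipient exceeds the actor's cost C.
r to a double first cousin = 0.25 (double first cousins share both grandparent pairs — four paths of length 4: r = 4·(1/2)^4 = 1/4).
r to a full niece or nephew = 0.25 (full aunt/uncle↔niece/nephew: two paths of length 3 through the shared grandparent pair: r = 2·(1/2)^3 = 1/4).
r to a half-niece or half-nephew = 0.125 (half-aunt/uncle↔niece/nephew: one path of length 3: r = (1/2)^3 = 1/8).
r to a full sibling = 1/2 (full sibs share both parents — two paths of length 2: r = 2·(1/2)^2 = 1/2).
Summing one r·B term per recipient: 4·0.25·0.181 + 2·0.25·0.535 + 1·0.125·0.31 + 4·0.5·0.346 = 1.17925.
1.17925 > 0.25: the indirect benefit exceeds the cost.

Yes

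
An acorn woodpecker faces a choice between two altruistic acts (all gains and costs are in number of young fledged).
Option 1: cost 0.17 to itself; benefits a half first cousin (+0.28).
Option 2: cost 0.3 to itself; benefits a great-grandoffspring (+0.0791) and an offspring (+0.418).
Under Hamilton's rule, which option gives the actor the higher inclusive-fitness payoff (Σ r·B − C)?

Option 1: r to a half first cousin = 0.0625.
Option 1: Σ r·B − C = (1·0.0625·0.28) − 0.17 = -0.1525.
Option 2: r to a great-grandoffspring = 0.125.
Option 2: r to an offspring = 0.5.
Option 2: Σ r·B − C = (1·0.125·0.0791 + 1·0.5·0.418) − 0.3 = -0.0811125.
Option 2 has the higher net inclusive-fitness payoff.

Option 2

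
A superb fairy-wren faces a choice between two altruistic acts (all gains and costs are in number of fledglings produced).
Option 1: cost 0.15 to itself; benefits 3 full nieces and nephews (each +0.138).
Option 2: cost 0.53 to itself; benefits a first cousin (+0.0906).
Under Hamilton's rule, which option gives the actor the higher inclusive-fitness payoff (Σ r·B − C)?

Option 1: r to a full niece or nephew = 0.25.
Option 1: Σ r·B − C = (3·0.25·0.138) − 0.15 = -0.0465.
Option 2: r to a first cousin = 0.125.
Option 2: Σ r·B − C = (1·0.125·0.0906) − 0.53 = -0.518675.
Option 1 has the higher net inclusive-fitness payoff.

Option 1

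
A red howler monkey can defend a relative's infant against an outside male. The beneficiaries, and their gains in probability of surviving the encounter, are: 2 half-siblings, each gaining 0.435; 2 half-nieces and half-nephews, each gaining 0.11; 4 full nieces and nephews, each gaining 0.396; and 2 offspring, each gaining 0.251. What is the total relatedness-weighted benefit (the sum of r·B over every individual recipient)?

0.892

r to a half-sibling = 1/4 (half-sibs share one parent — one path of length 2: r = (1/2)^2 = 1/4).
r to a half-niece or half-nephew = 1/8 (half-aunt/uncle↔niece/nephew: one path of length 3: r = (1/2)^3 = 1/8).
r to a full niece or nephew = 1/4 (full aunt/uncle↔niece/nephew: two paths of length 3 through the shared grandparent pair: r = 2·(1/2)^3 = 1/4).
r to an offspring = 0.5 (one parent–offspring link: r = (1/2)^1 = 1/2).
Summing one r·B term per recipient: 2·0.25·0.435 + 2·0.125·0.11 + 4·0.25·0.396 + 2·0.5·0.251 = 0.892.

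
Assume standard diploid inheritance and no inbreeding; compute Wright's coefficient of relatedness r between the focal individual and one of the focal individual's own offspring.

0.5

Each parent–offspring link contributes a factor of 1/2, and independent paths through distinct common ancestors add.
One parent–offspring link: r = (1/2)^1 = 1/2.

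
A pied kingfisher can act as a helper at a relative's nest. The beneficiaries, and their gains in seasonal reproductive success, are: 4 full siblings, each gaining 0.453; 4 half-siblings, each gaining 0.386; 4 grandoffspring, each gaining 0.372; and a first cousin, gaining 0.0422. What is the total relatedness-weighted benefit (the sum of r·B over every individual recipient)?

r to a full sibling = 0.5 (full sibs share both parents — two paths of length 2: r = 2·(1/2)^2 = 1/2).
r to a half-sibling = 0.25 (half-sibs share one parent — one path of length 2: r = (1/2)^2 = 1/4).
r to a grandoffspring = 0.25 (two parent–offspring links: r = (1/2)^2 = 1/4).
r to a first cousin = 1/8 (first cousins share one grandparent pair — two paths of length 4: r = 2·(1/2)^4 = 1/8).
Summing one r·B term per recipient: 4·0.5·0.453 + 4·0.25·0.386 + 4·0.25·0.372 + 1·0.125·0.0422 = 1.669275.

1.669275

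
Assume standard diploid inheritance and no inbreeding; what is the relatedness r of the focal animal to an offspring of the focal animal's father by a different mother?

0.25

Each parent–offspring link contributes a factor of 1/2, and independent paths through distinct common ancestors add.
Half-sibs share one parent — one path of length 2: r = (1/2)^2 = 1/4.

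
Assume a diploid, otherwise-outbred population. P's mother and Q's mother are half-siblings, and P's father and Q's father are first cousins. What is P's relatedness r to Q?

0.09375

Wright's path rule: contributions from independent ancestry routes add.
P and Q are related in two ways: half first cousins through their mothers (r = 1/16) and second cousins through their fathers (r = 1/32).
r = 1/16 + 1/32 = 3/32 = 0.09375.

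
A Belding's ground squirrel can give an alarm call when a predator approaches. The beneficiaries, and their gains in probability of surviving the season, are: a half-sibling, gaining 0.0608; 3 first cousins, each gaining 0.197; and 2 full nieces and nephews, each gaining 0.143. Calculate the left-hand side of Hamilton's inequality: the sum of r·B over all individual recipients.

0.160575

r to a half-sibling = 1/4 (half-sibs share one parent — one path of length 2: r = (1/2)^2 = 1/4).
r to a first cousin = 0.125 (first cousins share one grandparent pair — two paths of length 4: r = 2·(1/2)^4 = 1/8).
r to a full niece or nephew = 0.25 (full aunt/uncle↔niece/nephew: two paths of length 3 through the shared grandparent pair: r = 2·(1/2)^3 = 1/4).
Summing one r·B term per recipient: 1·0.25·0.0608 + 3·0.125·0.197 + 2·0.25·0.143 = 0.160575.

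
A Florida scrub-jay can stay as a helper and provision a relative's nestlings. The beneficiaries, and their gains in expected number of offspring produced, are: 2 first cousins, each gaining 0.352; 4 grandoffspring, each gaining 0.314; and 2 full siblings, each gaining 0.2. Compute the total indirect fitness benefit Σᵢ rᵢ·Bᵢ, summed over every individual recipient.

0.602

r to a first cousin = 1/8 (first cousins share one grandparent pair — two paths of length 4: r = 2·(1/2)^4 = 1/8).
r to a grandoffspring = 1/4 (two parent–offspring links: r = (1/2)^2 = 1/4).
r to a full sibling = 0.5 (full sibs share both parents — two paths of length 2: r = 2·(1/2)^2 = 1/2).
Summing one r·B term per recipient: 2·0.125·0.352 + 4·0.25·0.314 + 2·0.5·0.2 = 0.602.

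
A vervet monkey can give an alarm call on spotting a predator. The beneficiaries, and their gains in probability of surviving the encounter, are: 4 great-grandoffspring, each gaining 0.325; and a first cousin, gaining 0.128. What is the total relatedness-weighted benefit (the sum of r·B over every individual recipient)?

0.1785

r to a great-grandoffspring = 0.125 (three parent–offspring links: r = (1/2)^3 = 1/8).
r to a first cousin = 0.125 (first cousins share one grandparent pair — two paths of length 4: r = 2·(1/2)^4 = 1/8).
Summing one r·B term per recipient: 4·0.125·0.325 + 1·0.125·0.128 = 0.1785.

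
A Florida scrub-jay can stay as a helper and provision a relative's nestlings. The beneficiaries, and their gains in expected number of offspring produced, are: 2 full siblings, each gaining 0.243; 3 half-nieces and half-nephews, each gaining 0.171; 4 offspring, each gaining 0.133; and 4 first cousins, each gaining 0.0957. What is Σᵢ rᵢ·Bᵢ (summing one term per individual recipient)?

r to a full sibling = 1/2 (full sibs share both parents — two paths of length 2: r = 2·(1/2)^2 = 1/2).
r to a half-niece or half-nephew = 0.125 (half-aunt/uncle↔niece/nephew: one path of length 3: r = (1/2)^3 = 1/8).
r to an offspring = 0.5 (one parent–offspring link: r = (1/2)^1 = 1/2).
r to a first cousin = 0.125 (first cousins share one grandparent pair — two paths of length 4: r = 2·(1/2)^4 = 1/8).
Summing one r·B term per recipient: 2·0.5·0.243 + 3·0.125·0.171 + 4·0.5·0.133 + 4·0.125·0.0957 = 0.620975.

0.620975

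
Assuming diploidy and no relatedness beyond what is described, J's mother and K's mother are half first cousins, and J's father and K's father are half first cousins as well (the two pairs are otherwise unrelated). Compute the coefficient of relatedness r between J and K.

0.03125

With two independent routes of shared ancestry, r is the sum of the two contributions.
J and K are related in two ways: half second cousins through their mothers (r = 1/64) and half second cousins through their fathers (r = 1/64).
r = 1/64 + 1/64 = 1/32 = 0.03125.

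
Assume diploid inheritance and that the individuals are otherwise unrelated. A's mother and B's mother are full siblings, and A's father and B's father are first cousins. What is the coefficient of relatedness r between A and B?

Wright's path rule: contributions from independent ancestry routes add.
A and B are related in two ways: first cousins through their mothers (r = 1/8) and second cousins through their fathers (r = 1/32).
r = 1/8 + 1/32 = 0.15625.

0.15625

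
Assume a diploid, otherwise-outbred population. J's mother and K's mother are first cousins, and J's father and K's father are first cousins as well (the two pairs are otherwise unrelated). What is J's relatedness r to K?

Independent pedigree routes through distinct common ancestors add.
J and K are related in two ways: second cousins through their mothers (r = 1/32) and second cousins through their fathers (r = 1/32).
r = 1/32 + 1/32 = 1/16 = 0.0625.

0.0625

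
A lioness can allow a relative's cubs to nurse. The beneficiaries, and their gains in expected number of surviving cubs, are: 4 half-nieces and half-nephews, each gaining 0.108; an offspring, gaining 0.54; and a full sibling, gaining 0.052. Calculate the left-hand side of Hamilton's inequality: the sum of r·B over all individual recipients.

0.35

r to a half-niece or half-nephew = 1/8 (half-aunt/uncle↔niece/nephew: one path of length 3: r = (1/2)^3 = 1/8).
r to an offspring = 1/2 (one parent–offspring link: r = (1/2)^1 = 1/2).
r to a full sibling = 0.5 (full sibs share both parents — two paths of length 2: r = 2·(1/2)^2 = 1/2).
Summing one r·B term per recipient: 4·0.125·0.108 + 1·0.5·0.54 + 1·0.5·0.052 = 0.35.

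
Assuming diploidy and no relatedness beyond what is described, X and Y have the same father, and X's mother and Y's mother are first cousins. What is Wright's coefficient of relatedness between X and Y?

0.28125

With two independent routes of shared ancestry, r is the sum of the two contributions.
X and Y are related in two ways: half-sibs through their shared father (r = 1/4) and second cousins through their mothers (r = 1/32).
r = 1/4 + 1/32 = 0.28125.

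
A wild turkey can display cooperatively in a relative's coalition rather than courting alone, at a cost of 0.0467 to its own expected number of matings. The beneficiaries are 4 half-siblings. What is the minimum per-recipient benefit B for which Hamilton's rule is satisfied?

r to a half-sibling = 1/4 (half-sibs share one parent — one path of length 2: r = (1/2)^2 = 1/4).
Hamilton's rule with n recipients of equal r: n·r·B > C, so B > C/(n·r) = 0.0467/(4·0.25) = 0.0467.

0.0467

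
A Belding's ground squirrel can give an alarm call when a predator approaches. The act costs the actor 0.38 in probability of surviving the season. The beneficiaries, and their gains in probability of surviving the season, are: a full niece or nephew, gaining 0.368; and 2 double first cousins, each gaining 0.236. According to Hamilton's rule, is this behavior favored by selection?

Hamilton's rule: the trait is favored when the sum of r·B over every recipient exceeds the actor's cost C.
r to a full niece or nephew = 0.25 (full aunt/uncle↔niece/nephew: two paths of length 3 through the shared grandparent pair: r = 2·(1/2)^3 = 1/4).
r to a double first cousin = 0.25 (double first cousins share both grandparent pairs — four paths of length 4: r = 4·(1/2)^4 = 1/4).
Summing one r·B term per recipient: 1·0.25·0.368 + 2·0.25·0.236 = 0.21.
0.21 < 0.38: the indirect benefit is less than the cost.

No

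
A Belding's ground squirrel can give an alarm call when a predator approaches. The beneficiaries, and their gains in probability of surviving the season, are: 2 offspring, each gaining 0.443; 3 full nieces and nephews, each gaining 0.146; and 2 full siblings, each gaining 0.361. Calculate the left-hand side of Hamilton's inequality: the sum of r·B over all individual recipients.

r to an offspring = 0.5 (one parent–offspring link: r = (1/2)^1 = 1/2).
r to a full niece or nephew = 0.25 (full aunt/uncle↔niece/nephew: two paths of length 3 through the shared grandparent pair: r = 2·(1/2)^3 = 1/4).
r to a full sibling = 1/2 (full sibs share both parents — two paths of length 2: r = 2·(1/2)^2 = 1/2).
Summing one r·B term per recipient: 2·0.5·0.443 + 3·0.25·0.146 + 2·0.5·0.361 = 0.9135.

0.9135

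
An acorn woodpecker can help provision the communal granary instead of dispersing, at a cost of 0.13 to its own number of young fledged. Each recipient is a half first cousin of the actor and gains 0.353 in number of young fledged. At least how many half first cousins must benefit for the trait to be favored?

6

r to a half first cousin = 0.0625 (half first cousins share one grandparent — one path of length 4: r = (1/2)^4 = 1/16).
Hamilton's rule: n·r·B > C  ⇒  n > C/(r·B) = 0.13/(0.0625·0.353) = 5.892.
The smallest integer exceeding 5.892 is 6.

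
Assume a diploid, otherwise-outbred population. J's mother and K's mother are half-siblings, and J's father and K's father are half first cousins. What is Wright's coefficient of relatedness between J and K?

Independent pedigree routes through distinct common ancestors add.
J and K are related in two ways: half first cousins through their mothers (r = 1/16) and half second cousins through their fathers (r = 1/64).
r = 1/16 + 1/64 = 0.078125.

0.078125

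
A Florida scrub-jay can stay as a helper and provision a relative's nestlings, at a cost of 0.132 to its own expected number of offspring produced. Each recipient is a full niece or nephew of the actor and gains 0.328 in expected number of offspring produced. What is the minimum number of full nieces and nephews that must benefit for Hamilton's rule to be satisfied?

r to a full niece or nephew = 1/4 (full aunt/uncle↔niece/nephew: two paths of length 3 through the shared grandparent pair: r = 2·(1/2)^3 = 1/4).
Hamilton's rule: n·r·B > C  ⇒  n > C/(r·B) = 0.132/(0.25·0.328) = 1.61.
The smallest integer exceeding 1.61 is 2.

2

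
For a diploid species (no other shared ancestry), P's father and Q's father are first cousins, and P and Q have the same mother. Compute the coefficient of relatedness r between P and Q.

Wright's path rule: contributions from independent ancestry routes add.
P and Q are related in two ways: second cousins through their fathers (r = 1/32) and half-sibs through their shared mother (r = 1/4).
r = 1/32 + 1/4 = 9/32 = 0.28125.

0.28125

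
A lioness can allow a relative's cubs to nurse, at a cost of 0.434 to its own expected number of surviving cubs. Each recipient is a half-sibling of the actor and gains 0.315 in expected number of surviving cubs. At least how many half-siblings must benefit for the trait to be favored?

r to a half-sibling = 1/4 (half-sibs share one parent — one path of length 2: r = (1/2)^2 = 1/4).
Hamilton's rule: n·r·B > C  ⇒  n > C/(r·B) = 0.434/(0.25·0.315) = 5.511.
The smallest integer exceeding 5.511 is 6.

6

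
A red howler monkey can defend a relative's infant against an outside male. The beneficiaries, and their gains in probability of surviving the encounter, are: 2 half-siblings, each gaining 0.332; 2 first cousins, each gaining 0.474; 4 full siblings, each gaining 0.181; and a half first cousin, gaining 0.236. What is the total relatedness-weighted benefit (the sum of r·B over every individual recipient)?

0.66125

r to a half-sibling = 1/4 (half-sibs share one parent — one path of length 2: r = (1/2)^2 = 1/4).
r to a first cousin = 0.125 (first cousins share one grandparent pair — two paths of length 4: r = 2·(1/2)^4 = 1/8).
r to a full sibling = 0.5 (full sibs share both parents — two paths of length 2: r = 2·(1/2)^2 = 1/2).
r to a half first cousin = 1/16 (half first cousins share one grandparent — one path of length 4: r = (1/2)^4 = 1/16).
Summing one r·B term per recipient: 2·0.25·0.332 + 2·0.125·0.474 + 4·0.5·0.181 + 1·0.0625·0.236 = 0.66125.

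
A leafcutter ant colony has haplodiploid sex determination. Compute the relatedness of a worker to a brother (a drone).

0.25

Her haploid brother carries none of their father's genes and a random half of their mother's genome; that half matches the maternal half of her own genome with probability 1/2: r = 1/2 · 1/2 = 1/4.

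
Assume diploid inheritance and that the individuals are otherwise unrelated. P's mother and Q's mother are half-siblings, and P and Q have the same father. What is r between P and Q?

Independent pedigree routes through distinct common ancestors add.
P and Q are related in two ways: half first cousins through their mothers (r = 1/16) and half-sibs through their shared father (r = 1/4).
r = 1/16 + 1/4 = 0.3125.

0.3125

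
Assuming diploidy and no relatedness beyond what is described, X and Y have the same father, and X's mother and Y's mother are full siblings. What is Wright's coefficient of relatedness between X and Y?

Wright's path rule: contributions from independent ancestry routes add.
X and Y are related in two ways: half-sibs through their shared father (r = 1/4) and first cousins through their mothers (r = 1/8).
r = 1/4 + 1/8 = 3/8 = 0.375.

0.375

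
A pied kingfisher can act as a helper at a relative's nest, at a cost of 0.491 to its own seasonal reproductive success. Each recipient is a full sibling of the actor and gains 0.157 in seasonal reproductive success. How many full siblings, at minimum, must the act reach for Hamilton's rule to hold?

7

r to a full sibling = 0.5 (full sibs share both parents — two paths of length 2: r = 2·(1/2)^2 = 1/2).
Hamilton's rule: n·r·B > C  ⇒  n > C/(r·B) = 0.491/(0.5·0.157) = 6.255.
The smallest integer exceeding 6.255 is 7.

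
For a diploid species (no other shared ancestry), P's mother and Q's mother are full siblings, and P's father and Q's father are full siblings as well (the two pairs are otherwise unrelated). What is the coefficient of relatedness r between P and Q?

Relatedness sums over independent paths through distinct common ancestors.
P and Q are related in two ways: first cousins through their mothers (r = 1/8) and first cousins through their fathers (r = 1/8) — i.e. double first cousins.
r = 1/8 + 1/8 = 1/4 = 0.25.

0.25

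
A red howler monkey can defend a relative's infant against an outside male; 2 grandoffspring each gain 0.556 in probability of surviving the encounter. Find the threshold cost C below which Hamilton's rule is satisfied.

r to a grandoffspring = 0.25 (two parent–offspring links: r = (1/2)^2 = 1/4).
Hamilton's rule: n·r·B > C, so the trait is favored while C < n·r·B = 2·0.25·0.556 = 0.278.

0.278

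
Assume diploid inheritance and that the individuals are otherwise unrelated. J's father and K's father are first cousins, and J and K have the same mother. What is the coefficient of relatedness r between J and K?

0.28125

Independent pedigree routes through distinct common ancestors add.
J and K are related in two ways: second cousins through their fathers (r = 1/32) and half-sibs through their shared mother (r = 1/4).
r = 1/32 + 1/4 = 0.28125.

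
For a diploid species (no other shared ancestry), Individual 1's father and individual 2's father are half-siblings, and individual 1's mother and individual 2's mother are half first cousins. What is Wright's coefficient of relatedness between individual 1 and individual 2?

0.078125

With two independent routes of shared ancestry, r is the sum of the two contributions.
Individual 1 and individual 2 are related in two ways: half first cousins through their fathers (r = 1/16) and half second cousins through their mothers (r = 1/64).
r = 1/16 + 1/64 = 5/64 = 0.078125.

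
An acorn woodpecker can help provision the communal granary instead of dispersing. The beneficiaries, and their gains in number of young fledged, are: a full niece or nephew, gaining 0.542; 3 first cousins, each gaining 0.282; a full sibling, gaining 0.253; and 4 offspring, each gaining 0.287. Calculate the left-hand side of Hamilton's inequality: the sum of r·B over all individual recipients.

0.94175

r to a full niece or nephew = 0.25 (full aunt/uncle↔niece/nephew: two paths of length 3 through the shared grandparent pair: r = 2·(1/2)^3 = 1/4).
r to a first cousin = 0.125 (first cousins share one grandparent pair — two paths of length 4: r = 2·(1/2)^4 = 1/8).
r to a full sibling = 0.5 (full sibs share both parents — two paths of length 2: r = 2·(1/2)^2 = 1/2).
r to an offspring = 0.5 (one parent–offspring link: r = (1/2)^1 = 1/2).
Summing one r·B term per recipient: 1·0.25·0.542 + 3·0.125·0.282 + 1·0.5·0.253 + 4·0.5·0.287 = 0.94175.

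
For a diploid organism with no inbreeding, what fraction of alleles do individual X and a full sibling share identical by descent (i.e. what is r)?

0.5

Each parent–offspring link contributes a factor of 1/2, and independent paths through distinct common ancestors add.
Full sibs share both parents — two paths of length 2: r = 2·(1/2)^2 = 1/2.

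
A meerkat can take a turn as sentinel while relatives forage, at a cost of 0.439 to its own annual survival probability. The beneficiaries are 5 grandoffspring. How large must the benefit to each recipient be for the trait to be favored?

0.3512

r to a grandoffspring = 1/4 (two parent–offspring links: r = (1/2)^2 = 1/4).
Hamilton's rule with n recipients of equal r: n·r·B > C, so B > C/(n·r) = 0.439/(5·0.25) = 0.3512.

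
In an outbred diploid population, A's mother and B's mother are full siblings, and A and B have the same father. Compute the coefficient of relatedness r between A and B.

0.375

With two independent routes of shared ancestry, r is the sum of the two contributions.
A and B are related in two ways: first cousins through their mothers (r = 1/8) and half-sibs through their shared father (r = 1/4).
r = 1/8 + 1/4 = 0.375.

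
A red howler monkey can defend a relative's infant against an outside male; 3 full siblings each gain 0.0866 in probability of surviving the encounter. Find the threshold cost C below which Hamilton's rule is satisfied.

0.1299

r to a full sibling = 1/2 (full sibs share both parents — two paths of length 2: r = 2·(1/2)^2 = 1/2).
Hamilton's rule: n·r·B > C, so the trait is favored while C < n·r·B = 3·0.5·0.0866 = 0.1299.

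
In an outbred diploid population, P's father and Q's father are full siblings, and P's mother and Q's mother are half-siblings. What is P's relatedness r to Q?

0.1875

With two independent routes of shared ancestry, r is the sum of the two contributions.
P and Q are related in two ways: first cousins through their fathers (r = 1/8) and half first cousins through their mothers (r = 1/16).
r = 1/8 + 1/16 = 0.1875.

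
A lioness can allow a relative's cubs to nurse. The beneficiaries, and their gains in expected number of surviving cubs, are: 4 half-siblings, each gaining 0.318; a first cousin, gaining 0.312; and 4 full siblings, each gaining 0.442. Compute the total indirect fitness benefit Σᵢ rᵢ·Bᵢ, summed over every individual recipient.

1.241

r to a half-sibling = 1/4 (half-sibs share one parent — one path of length 2: r = (1/2)^2 = 1/4).
r to a first cousin = 1/8 (first cousins share one grandparent pair — two paths of length 4: r = 2·(1/2)^4 = 1/8).
r to a full sibling = 0.5 (full sibs share both parents — two paths of length 2: r = 2·(1/2)^2 = 1/2).
Summing one r·B term per recipient: 4·0.25·0.318 + 1·0.125·0.312 + 4·0.5·0.442 = 1.241.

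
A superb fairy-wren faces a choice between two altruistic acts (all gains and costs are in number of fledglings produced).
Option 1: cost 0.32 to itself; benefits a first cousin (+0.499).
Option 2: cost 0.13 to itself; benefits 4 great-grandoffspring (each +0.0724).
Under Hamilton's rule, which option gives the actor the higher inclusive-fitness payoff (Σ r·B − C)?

Option 1: r to a first cousin = 0.125.
Option 1: Σ r·B − C = (1·0.125·0.499) − 0.32 = -0.257625.
Option 2: r to a great-grandoffspring = 0.125.
Option 2: Σ r·B − C = (4·0.125·0.0724) − 0.13 = -0.0938.
Option 2 has the higher net inclusive-fitness payoff.

Option 2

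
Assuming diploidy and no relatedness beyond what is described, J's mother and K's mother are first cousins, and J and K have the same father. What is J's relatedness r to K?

Relatedness sums over independent paths through distinct common ancestors.
J and K are related in two ways: second cousins through their mothers (r = 1/32) and half-sibs through their shared father (r = 1/4).
r = 1/32 + 1/4 = 9/32 = 0.28125.

0.28125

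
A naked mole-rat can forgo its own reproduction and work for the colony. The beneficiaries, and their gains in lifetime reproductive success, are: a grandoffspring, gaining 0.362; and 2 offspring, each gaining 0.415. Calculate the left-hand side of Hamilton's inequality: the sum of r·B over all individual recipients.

r to a grandoffspring = 0.25 (two parent–offspring links: r = (1/2)^2 = 1/4).
r to an offspring = 1/2 (one parent–offspring link: r = (1/2)^1 = 1/2).
Summing one r·B term per recipient: 1·0.25·0.362 + 2·0.5·0.415 = 0.5055.

0.5055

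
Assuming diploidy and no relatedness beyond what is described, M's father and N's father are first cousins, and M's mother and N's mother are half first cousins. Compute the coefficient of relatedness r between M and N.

Independent pedigree routes through distinct common ancestors add.
M and N are related in two ways: second cousins through their fathers (r = 1/32) and half second cousins through their mothers (r = 1/64).
r = 1/32 + 1/64 = 0.046875.

0.046875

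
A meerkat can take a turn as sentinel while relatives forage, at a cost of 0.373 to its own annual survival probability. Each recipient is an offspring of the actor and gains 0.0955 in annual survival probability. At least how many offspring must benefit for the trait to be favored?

8

r to an offspring = 1/2 (one parent–offspring link: r = (1/2)^1 = 1/2).
Hamilton's rule: n·r·B > C  ⇒  n > C/(r·B) = 0.373/(0.5·0.0955) = 7.812.
The smallest integer exceeding 7.812 is 8.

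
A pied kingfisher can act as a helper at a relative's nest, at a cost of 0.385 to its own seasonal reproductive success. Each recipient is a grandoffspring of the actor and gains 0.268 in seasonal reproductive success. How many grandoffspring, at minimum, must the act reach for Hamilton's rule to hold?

6

r to a grandoffspring = 1/4 (two parent–offspring links: r = (1/2)^2 = 1/4).
Hamilton's rule: n·r·B > C  ⇒  n > C/(r·B) = 0.385/(0.25·0.268) = 5.746.
The smallest integer exceeding 5.746 is 6.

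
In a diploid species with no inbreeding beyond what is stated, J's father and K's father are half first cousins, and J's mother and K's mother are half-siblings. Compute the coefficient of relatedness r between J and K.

Relatedness sums over independent paths through distinct common ancestors.
J and K are related in two ways: half second cousins through their fathers (r = 1/64) and half first cousins through their mothers (r = 1/16).
r = 1/64 + 1/16 = 5/64 = 0.078125.

0.078125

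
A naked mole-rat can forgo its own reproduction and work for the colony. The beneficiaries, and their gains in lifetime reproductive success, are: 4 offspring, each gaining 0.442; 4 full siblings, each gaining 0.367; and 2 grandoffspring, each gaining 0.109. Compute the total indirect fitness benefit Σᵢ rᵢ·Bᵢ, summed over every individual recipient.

r to an offspring = 0.5 (one parent–offspring link: r = (1/2)^1 = 1/2).
r to a full sibling = 0.5 (full sibs share both parents — two paths of length 2: r = 2·(1/2)^2 = 1/2).
r to a grandoffspring = 1/4 (two parent–offspring links: r = (1/2)^2 = 1/4).
Summing one r·B term per recipient: 4·0.5·0.442 + 4·0.5·0.367 + 2·0.25·0.109 = 1.6725.

1.6725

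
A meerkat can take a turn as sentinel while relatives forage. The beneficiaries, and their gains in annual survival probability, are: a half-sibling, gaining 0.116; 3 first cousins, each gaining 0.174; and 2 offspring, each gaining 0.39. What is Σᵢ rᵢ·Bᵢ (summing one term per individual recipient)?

r to a half-sibling = 0.25 (half-sibs share one parent — one path of length 2: r = (1/2)^2 = 1/4).
r to a first cousin = 0.125 (first cousins share one grandparent pair — two paths of length 4: r = 2·(1/2)^4 = 1/8).
r to an offspring = 0.5 (one parent–offspring link: r = (1/2)^1 = 1/2).
Summing one r·B term per recipient: 1·0.25·0.116 + 3·0.125·0.174 + 2·0.5·0.39 = 0.48425.

0.48425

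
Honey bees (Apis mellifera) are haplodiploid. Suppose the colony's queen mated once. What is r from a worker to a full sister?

Haplodiploid full sisters inherit their father's entire haploid genome identically (contributing 1/2) and on average half of their mother's contribution (1/2 · 1/2 = 1/4); r = 1/2 + 1/4 = 3/4.

0.75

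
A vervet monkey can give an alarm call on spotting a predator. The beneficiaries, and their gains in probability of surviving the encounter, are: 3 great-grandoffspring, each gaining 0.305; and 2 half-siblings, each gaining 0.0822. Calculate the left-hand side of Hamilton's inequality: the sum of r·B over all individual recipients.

r to a great-grandoffspring = 1/8 (three parent–offspring links: r = (1/2)^3 = 1/8).
r to a half-sibling = 0.25 (half-sibs share one parent — one path of length 2: r = (1/2)^2 = 1/4).
Summing one r·B term per recipient: 3·0.125·0.305 + 2·0.25·0.0822 = 0.155475.

0.155475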